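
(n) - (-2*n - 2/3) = 3*n + 2/3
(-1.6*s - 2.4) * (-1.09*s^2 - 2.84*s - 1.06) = 1.744*s^3 + 7.16*s^2 + 8.512*s + 2.544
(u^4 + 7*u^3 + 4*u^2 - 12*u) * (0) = 0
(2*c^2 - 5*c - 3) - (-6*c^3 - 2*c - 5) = 6*c^3 + 2*c^2 - 3*c + 2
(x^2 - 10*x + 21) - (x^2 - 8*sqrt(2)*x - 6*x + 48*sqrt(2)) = -4*x + 8*sqrt(2)*x - 48*sqrt(2) + 21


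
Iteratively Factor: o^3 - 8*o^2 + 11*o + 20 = (o - 5)*(o^2 - 3*o - 4) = (o - 5)*(o + 1)*(o - 4)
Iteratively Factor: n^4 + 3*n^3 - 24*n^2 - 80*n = (n)*(n^3 + 3*n^2 - 24*n - 80) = n*(n + 4)*(n^2 - n - 20) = n*(n + 4)^2*(n - 5)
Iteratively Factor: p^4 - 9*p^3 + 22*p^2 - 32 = (p + 1)*(p^3 - 10*p^2 + 32*p - 32) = (p - 4)*(p + 1)*(p^2 - 6*p + 8) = (p - 4)*(p - 2)*(p + 1)*(p - 4)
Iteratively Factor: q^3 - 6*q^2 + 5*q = (q - 1)*(q^2 - 5*q) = q*(q - 1)*(q - 5)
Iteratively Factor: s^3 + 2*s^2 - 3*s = (s + 3)*(s^2 - s) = (s - 1)*(s + 3)*(s)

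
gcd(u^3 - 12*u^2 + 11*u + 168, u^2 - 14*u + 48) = u - 8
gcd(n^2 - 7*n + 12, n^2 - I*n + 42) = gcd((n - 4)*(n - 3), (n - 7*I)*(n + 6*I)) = 1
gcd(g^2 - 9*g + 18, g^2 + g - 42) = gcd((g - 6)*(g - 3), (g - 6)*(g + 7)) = g - 6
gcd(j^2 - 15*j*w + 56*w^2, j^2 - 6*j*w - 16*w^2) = -j + 8*w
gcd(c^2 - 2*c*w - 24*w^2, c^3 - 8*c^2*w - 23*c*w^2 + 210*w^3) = -c + 6*w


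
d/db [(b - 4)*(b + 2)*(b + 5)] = 3*b^2 + 6*b - 18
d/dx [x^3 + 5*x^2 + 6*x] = 3*x^2 + 10*x + 6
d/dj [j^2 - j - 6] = 2*j - 1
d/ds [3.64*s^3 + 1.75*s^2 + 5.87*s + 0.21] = 10.92*s^2 + 3.5*s + 5.87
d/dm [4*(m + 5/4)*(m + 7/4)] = 8*m + 12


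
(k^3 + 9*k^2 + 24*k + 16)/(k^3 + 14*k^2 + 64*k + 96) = (k + 1)/(k + 6)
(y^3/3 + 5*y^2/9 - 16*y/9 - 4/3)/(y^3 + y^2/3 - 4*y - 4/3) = (3*y^2 + 11*y + 6)/(3*(3*y^2 + 7*y + 2))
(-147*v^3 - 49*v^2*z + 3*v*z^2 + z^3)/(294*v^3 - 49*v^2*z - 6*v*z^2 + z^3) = (3*v + z)/(-6*v + z)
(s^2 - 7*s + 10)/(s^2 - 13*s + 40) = (s - 2)/(s - 8)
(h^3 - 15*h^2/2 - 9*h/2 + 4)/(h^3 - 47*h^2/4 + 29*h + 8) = 2*(2*h^2 + h - 1)/(4*h^2 - 15*h - 4)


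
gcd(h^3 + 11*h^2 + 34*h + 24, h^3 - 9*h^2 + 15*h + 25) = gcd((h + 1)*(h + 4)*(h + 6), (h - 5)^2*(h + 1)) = h + 1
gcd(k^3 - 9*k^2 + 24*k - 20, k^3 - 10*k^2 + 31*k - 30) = k^2 - 7*k + 10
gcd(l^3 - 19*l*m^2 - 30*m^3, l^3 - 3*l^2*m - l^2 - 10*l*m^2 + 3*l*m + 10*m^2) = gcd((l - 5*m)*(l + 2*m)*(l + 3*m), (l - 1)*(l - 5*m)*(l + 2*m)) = l^2 - 3*l*m - 10*m^2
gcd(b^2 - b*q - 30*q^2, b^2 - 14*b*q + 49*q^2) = 1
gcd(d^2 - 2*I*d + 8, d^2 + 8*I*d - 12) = d + 2*I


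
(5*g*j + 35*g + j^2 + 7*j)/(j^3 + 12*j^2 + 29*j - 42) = (5*g + j)/(j^2 + 5*j - 6)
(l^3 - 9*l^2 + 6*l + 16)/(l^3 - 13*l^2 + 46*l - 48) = (l + 1)/(l - 3)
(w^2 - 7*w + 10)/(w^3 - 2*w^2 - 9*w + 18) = (w - 5)/(w^2 - 9)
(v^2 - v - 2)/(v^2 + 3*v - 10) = (v + 1)/(v + 5)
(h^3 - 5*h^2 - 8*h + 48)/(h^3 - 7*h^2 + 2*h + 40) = (h^2 - h - 12)/(h^2 - 3*h - 10)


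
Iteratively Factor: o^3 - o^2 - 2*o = (o + 1)*(o^2 - 2*o) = o*(o + 1)*(o - 2)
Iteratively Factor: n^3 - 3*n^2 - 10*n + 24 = (n + 3)*(n^2 - 6*n + 8) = (n - 2)*(n + 3)*(n - 4)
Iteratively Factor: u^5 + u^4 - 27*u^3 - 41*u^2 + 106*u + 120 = (u - 5)*(u^4 + 6*u^3 + 3*u^2 - 26*u - 24) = (u - 5)*(u + 3)*(u^3 + 3*u^2 - 6*u - 8) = (u - 5)*(u + 1)*(u + 3)*(u^2 + 2*u - 8) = (u - 5)*(u - 2)*(u + 1)*(u + 3)*(u + 4)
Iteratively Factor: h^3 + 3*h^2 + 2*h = (h + 2)*(h^2 + h) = h*(h + 2)*(h + 1)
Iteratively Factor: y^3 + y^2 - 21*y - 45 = (y - 5)*(y^2 + 6*y + 9) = (y - 5)*(y + 3)*(y + 3)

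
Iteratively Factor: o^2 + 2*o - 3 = (o - 1)*(o + 3)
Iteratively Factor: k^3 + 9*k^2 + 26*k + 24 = (k + 2)*(k^2 + 7*k + 12) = (k + 2)*(k + 3)*(k + 4)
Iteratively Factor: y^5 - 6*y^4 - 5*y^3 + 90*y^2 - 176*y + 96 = (y + 4)*(y^4 - 10*y^3 + 35*y^2 - 50*y + 24) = (y - 2)*(y + 4)*(y^3 - 8*y^2 + 19*y - 12) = (y - 3)*(y - 2)*(y + 4)*(y^2 - 5*y + 4) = (y - 3)*(y - 2)*(y - 1)*(y + 4)*(y - 4)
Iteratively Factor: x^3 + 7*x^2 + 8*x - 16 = (x + 4)*(x^2 + 3*x - 4) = (x - 1)*(x + 4)*(x + 4)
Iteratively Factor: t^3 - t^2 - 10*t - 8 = (t + 1)*(t^2 - 2*t - 8) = (t + 1)*(t + 2)*(t - 4)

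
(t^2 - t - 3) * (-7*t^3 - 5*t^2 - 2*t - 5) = -7*t^5 + 2*t^4 + 24*t^3 + 12*t^2 + 11*t + 15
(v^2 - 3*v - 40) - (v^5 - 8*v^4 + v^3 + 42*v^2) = -v^5 + 8*v^4 - v^3 - 41*v^2 - 3*v - 40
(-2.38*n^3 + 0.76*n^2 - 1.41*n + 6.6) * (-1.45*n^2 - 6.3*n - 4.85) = 3.451*n^5 + 13.892*n^4 + 8.7995*n^3 - 4.373*n^2 - 34.7415*n - 32.01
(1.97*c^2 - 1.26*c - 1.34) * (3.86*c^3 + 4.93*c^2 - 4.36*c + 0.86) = 7.6042*c^5 + 4.8485*c^4 - 19.9734*c^3 + 0.5816*c^2 + 4.7588*c - 1.1524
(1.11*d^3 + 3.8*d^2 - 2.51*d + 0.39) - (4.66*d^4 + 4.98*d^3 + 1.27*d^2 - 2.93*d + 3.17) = -4.66*d^4 - 3.87*d^3 + 2.53*d^2 + 0.42*d - 2.78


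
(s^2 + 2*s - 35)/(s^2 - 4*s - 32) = (-s^2 - 2*s + 35)/(-s^2 + 4*s + 32)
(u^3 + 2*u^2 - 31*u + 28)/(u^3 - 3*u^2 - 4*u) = (u^2 + 6*u - 7)/(u*(u + 1))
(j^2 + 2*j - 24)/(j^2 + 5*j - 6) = (j - 4)/(j - 1)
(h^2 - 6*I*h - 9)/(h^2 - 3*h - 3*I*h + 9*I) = (h - 3*I)/(h - 3)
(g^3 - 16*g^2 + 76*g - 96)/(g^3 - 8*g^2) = 1 - 8/g + 12/g^2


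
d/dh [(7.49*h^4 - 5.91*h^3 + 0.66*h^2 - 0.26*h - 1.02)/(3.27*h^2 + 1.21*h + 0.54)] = (48.9846*h^5 + 7.86300000000001*h^4 + 1.8762*h^3 - 7.9254*h^2 + 7.3836*h + 1.0938)/(10.6929*h^4 + 7.9134*h^3 + 4.9957*h^2 + 1.3068*h + 0.2916)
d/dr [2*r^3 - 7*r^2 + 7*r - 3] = 6*r^2 - 14*r + 7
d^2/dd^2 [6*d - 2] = 0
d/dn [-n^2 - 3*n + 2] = -2*n - 3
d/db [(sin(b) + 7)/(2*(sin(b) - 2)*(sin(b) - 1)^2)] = (-19*sin(b) + cos(2*b) + 36)*cos(b)/(2*(sin(b) - 2)^2*(sin(b) - 1)^3)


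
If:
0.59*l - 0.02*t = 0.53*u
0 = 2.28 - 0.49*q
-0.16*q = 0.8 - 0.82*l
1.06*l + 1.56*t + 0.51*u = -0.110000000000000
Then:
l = 1.88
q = 4.65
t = -2.06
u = 2.17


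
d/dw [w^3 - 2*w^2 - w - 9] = 3*w^2 - 4*w - 1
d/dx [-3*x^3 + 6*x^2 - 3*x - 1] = -9*x^2 + 12*x - 3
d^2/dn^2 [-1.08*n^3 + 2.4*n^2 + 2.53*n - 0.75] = 4.8 - 6.48*n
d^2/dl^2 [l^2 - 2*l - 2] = 2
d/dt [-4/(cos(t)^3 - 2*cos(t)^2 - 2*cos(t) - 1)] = 4*(-3*cos(t)^2 + 4*cos(t) + 2)*sin(t)/(-cos(t)^3 + 2*cos(t)^2 + 2*cos(t) + 1)^2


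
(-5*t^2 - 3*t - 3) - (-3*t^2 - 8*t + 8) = -2*t^2 + 5*t - 11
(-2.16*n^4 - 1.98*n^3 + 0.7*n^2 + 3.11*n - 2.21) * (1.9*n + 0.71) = -4.104*n^5 - 5.2956*n^4 - 0.0758000000000001*n^3 + 6.406*n^2 - 1.9909*n - 1.5691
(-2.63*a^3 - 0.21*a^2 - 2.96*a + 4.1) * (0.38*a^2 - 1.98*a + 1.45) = -0.9994*a^5 + 5.1276*a^4 - 4.5225*a^3 + 7.1143*a^2 - 12.41*a + 5.945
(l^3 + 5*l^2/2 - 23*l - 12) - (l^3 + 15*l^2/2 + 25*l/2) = -5*l^2 - 71*l/2 - 12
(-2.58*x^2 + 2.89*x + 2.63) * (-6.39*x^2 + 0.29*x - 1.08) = 16.4862*x^4 - 19.2153*x^3 - 13.1812*x^2 - 2.3585*x - 2.8404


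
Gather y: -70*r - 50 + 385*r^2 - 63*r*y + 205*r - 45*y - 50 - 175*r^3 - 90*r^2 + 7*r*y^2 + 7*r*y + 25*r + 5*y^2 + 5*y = -175*r^3 + 295*r^2 + 160*r + y^2*(7*r + 5) + y*(-56*r - 40) - 100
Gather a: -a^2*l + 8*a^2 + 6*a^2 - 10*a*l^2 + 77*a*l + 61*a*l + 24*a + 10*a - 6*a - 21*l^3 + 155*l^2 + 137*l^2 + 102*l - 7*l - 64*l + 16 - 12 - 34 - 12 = a^2*(14 - l) + a*(-10*l^2 + 138*l + 28) - 21*l^3 + 292*l^2 + 31*l - 42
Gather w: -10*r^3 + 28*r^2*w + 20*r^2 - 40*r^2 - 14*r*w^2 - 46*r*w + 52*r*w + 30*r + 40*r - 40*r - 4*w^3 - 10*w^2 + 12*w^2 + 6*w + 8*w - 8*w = -10*r^3 - 20*r^2 + 30*r - 4*w^3 + w^2*(2 - 14*r) + w*(28*r^2 + 6*r + 6)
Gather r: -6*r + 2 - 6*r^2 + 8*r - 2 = -6*r^2 + 2*r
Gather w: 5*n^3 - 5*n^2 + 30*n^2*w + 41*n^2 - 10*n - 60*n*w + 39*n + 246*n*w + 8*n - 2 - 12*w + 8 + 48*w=5*n^3 + 36*n^2 + 37*n + w*(30*n^2 + 186*n + 36) + 6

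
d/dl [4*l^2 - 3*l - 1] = 8*l - 3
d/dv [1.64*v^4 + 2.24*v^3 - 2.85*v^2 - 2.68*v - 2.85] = 6.56*v^3 + 6.72*v^2 - 5.7*v - 2.68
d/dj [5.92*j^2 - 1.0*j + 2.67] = 11.84*j - 1.0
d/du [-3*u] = -3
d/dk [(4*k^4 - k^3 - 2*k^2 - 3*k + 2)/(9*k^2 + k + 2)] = (72*k^5 + 3*k^4 + 30*k^3 + 19*k^2 - 44*k - 8)/(81*k^4 + 18*k^3 + 37*k^2 + 4*k + 4)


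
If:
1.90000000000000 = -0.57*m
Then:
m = -3.33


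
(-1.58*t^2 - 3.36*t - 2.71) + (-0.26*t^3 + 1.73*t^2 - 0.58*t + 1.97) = -0.26*t^3 + 0.15*t^2 - 3.94*t - 0.74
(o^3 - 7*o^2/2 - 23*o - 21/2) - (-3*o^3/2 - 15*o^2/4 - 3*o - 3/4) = 5*o^3/2 + o^2/4 - 20*o - 39/4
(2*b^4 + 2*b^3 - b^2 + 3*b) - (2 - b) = 2*b^4 + 2*b^3 - b^2 + 4*b - 2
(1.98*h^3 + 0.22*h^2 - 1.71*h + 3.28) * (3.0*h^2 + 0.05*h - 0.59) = 5.94*h^5 + 0.759*h^4 - 6.2872*h^3 + 9.6247*h^2 + 1.1729*h - 1.9352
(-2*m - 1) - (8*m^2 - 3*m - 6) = -8*m^2 + m + 5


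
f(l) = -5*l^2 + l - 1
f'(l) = 1 - 10*l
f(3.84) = -70.89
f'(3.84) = -37.40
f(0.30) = -1.15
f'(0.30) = -2.00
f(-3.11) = -52.47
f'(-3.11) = 32.10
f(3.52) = -59.43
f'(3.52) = -34.20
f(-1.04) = -7.45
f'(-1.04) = 11.40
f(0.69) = -2.69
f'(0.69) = -5.90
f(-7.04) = -255.85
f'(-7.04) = 71.40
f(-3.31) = -59.09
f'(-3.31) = 34.10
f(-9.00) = -415.00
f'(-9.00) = 91.00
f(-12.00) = -733.00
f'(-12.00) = 121.00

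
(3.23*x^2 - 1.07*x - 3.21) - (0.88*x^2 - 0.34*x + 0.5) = 2.35*x^2 - 0.73*x - 3.71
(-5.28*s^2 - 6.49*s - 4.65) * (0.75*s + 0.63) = -3.96*s^3 - 8.1939*s^2 - 7.5762*s - 2.9295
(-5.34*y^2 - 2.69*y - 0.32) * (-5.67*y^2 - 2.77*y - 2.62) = 30.2778*y^4 + 30.0441*y^3 + 23.2565*y^2 + 7.9342*y + 0.8384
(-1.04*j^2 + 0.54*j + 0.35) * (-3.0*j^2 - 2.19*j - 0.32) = 3.12*j^4 + 0.6576*j^3 - 1.8998*j^2 - 0.9393*j - 0.112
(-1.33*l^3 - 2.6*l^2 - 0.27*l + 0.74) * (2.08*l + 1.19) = -2.7664*l^4 - 6.9907*l^3 - 3.6556*l^2 + 1.2179*l + 0.8806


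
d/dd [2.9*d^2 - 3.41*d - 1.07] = 5.8*d - 3.41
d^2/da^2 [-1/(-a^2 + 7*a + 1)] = 2*(a^2 - 7*a - (2*a - 7)^2 - 1)/(-a^2 + 7*a + 1)^3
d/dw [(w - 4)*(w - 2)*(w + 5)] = 3*w^2 - 2*w - 22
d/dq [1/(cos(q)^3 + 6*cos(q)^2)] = 3*(cos(q) + 4)*sin(q)/((cos(q) + 6)^2*cos(q)^3)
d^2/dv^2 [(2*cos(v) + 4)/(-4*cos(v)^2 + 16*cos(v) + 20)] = (-9*sin(v)^4*cos(v) - 12*sin(v)^4 + 64*sin(v)^2 - 11*cos(v)/2 - 3*cos(3*v) + cos(5*v)/2 - 8)/(2*(sin(v)^2 + 4*cos(v) + 4)^3)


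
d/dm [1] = 0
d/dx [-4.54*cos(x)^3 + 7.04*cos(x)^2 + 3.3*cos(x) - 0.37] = (13.62*cos(x)^2 - 14.08*cos(x) - 3.3)*sin(x)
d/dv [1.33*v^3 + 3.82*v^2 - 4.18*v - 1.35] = 3.99*v^2 + 7.64*v - 4.18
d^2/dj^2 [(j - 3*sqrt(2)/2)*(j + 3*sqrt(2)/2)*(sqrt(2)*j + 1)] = 6*sqrt(2)*j + 2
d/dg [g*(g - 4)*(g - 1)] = 3*g^2 - 10*g + 4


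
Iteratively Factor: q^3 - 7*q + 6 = (q - 1)*(q^2 + q - 6) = (q - 2)*(q - 1)*(q + 3)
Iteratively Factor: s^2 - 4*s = (s)*(s - 4)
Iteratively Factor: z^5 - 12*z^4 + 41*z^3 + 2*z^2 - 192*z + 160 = (z - 4)*(z^4 - 8*z^3 + 9*z^2 + 38*z - 40) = (z - 5)*(z - 4)*(z^3 - 3*z^2 - 6*z + 8) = (z - 5)*(z - 4)*(z + 2)*(z^2 - 5*z + 4) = (z - 5)*(z - 4)^2*(z + 2)*(z - 1)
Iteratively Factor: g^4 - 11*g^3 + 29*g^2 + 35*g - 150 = (g - 5)*(g^3 - 6*g^2 - g + 30) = (g - 5)*(g + 2)*(g^2 - 8*g + 15) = (g - 5)^2*(g + 2)*(g - 3)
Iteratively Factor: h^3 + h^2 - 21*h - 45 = (h + 3)*(h^2 - 2*h - 15) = (h + 3)^2*(h - 5)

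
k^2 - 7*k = k*(k - 7)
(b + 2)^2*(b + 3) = b^3 + 7*b^2 + 16*b + 12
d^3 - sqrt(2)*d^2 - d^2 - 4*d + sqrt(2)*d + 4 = (d - 1)*(d - 2*sqrt(2))*(d + sqrt(2))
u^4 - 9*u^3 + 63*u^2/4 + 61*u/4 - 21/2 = (u - 6)*(u - 7/2)*(u - 1/2)*(u + 1)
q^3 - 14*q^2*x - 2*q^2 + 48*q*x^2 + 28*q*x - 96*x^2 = (q - 2)*(q - 8*x)*(q - 6*x)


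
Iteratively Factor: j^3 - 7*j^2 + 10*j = (j)*(j^2 - 7*j + 10) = j*(j - 5)*(j - 2)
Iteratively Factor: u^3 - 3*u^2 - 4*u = (u)*(u^2 - 3*u - 4) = u*(u + 1)*(u - 4)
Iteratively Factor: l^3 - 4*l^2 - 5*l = (l - 5)*(l^2 + l) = l*(l - 5)*(l + 1)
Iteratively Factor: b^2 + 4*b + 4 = (b + 2)*(b + 2)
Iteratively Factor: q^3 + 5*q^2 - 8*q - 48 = (q - 3)*(q^2 + 8*q + 16) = (q - 3)*(q + 4)*(q + 4)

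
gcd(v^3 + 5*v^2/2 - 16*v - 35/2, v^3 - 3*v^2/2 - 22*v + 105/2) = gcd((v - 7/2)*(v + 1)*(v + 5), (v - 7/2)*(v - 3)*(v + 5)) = v^2 + 3*v/2 - 35/2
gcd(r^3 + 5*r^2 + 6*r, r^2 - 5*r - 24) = r + 3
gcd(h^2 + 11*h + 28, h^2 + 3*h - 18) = 1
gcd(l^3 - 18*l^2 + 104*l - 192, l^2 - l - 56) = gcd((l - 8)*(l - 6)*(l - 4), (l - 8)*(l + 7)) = l - 8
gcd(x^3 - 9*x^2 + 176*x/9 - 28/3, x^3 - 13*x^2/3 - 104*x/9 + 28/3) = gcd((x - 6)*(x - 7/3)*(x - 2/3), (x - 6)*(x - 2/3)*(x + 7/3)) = x^2 - 20*x/3 + 4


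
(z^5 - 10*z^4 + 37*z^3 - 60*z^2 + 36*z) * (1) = z^5 - 10*z^4 + 37*z^3 - 60*z^2 + 36*z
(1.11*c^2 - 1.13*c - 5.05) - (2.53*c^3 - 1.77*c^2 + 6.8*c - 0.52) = -2.53*c^3 + 2.88*c^2 - 7.93*c - 4.53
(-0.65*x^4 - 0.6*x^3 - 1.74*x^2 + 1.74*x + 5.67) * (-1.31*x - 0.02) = 0.8515*x^5 + 0.799*x^4 + 2.2914*x^3 - 2.2446*x^2 - 7.4625*x - 0.1134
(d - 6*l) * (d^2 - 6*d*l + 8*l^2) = d^3 - 12*d^2*l + 44*d*l^2 - 48*l^3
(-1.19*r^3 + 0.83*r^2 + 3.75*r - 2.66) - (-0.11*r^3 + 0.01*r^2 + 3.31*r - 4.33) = -1.08*r^3 + 0.82*r^2 + 0.44*r + 1.67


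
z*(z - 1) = z^2 - z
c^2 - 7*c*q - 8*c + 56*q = (c - 8)*(c - 7*q)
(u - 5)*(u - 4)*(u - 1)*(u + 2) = u^4 - 8*u^3 + 9*u^2 + 38*u - 40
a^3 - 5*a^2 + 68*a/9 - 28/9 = (a - 7/3)*(a - 2)*(a - 2/3)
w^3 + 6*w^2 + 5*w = w*(w + 1)*(w + 5)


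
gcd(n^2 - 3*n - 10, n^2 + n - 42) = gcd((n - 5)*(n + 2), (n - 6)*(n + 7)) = 1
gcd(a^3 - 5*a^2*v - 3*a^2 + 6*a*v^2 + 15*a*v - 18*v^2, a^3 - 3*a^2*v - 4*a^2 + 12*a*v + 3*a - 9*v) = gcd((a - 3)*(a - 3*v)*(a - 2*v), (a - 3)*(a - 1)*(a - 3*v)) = -a^2 + 3*a*v + 3*a - 9*v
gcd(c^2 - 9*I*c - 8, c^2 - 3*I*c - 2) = c - I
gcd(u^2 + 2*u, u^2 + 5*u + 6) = u + 2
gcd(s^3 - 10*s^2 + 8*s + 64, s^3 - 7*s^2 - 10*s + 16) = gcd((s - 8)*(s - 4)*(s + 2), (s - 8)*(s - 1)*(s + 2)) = s^2 - 6*s - 16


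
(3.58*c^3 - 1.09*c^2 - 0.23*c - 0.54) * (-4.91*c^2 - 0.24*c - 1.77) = -17.5778*c^5 + 4.4927*c^4 - 4.9457*c^3 + 4.6359*c^2 + 0.5367*c + 0.9558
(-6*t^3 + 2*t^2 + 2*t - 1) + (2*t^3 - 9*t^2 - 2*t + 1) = -4*t^3 - 7*t^2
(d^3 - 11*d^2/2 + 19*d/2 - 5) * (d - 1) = d^4 - 13*d^3/2 + 15*d^2 - 29*d/2 + 5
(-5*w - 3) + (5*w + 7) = 4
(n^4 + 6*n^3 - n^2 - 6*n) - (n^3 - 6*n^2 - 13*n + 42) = n^4 + 5*n^3 + 5*n^2 + 7*n - 42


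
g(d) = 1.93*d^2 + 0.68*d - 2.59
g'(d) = 3.86*d + 0.68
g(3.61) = 25.02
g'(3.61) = 14.61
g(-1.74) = 2.07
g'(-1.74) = -6.04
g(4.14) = 33.30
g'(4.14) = 16.66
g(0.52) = -1.71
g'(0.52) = 2.69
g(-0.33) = -2.60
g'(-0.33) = -0.59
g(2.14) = 7.70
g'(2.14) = 8.94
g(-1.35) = 0.01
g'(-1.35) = -4.53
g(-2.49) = 7.68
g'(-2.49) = -8.93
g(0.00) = -2.59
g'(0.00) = 0.68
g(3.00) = 16.82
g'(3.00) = 12.26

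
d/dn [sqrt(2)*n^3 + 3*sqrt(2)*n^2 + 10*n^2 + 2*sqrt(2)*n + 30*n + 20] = 3*sqrt(2)*n^2 + 6*sqrt(2)*n + 20*n + 2*sqrt(2) + 30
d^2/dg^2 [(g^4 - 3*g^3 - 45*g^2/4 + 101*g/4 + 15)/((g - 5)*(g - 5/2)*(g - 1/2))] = 8*(25*g^3 - 111*g^2 + 423*g - 683)/(8*g^6 - 132*g^5 + 786*g^4 - 1991*g^3 + 1965*g^2 - 825*g + 125)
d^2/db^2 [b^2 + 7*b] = 2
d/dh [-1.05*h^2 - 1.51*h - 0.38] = -2.1*h - 1.51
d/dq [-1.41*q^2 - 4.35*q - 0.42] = -2.82*q - 4.35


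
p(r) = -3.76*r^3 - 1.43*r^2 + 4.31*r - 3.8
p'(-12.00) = -1585.69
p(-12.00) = 6235.84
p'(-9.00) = -883.63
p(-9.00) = 2582.62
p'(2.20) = -56.58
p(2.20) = -41.28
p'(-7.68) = -639.05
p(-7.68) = 1581.98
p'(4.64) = -251.81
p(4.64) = -390.20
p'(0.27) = 2.72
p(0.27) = -2.81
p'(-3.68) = -137.92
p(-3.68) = 148.36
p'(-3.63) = -133.94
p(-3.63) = 141.56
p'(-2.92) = -83.52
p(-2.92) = 65.04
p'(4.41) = -227.68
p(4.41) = -335.08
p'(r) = -11.28*r^2 - 2.86*r + 4.31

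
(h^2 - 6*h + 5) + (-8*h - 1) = h^2 - 14*h + 4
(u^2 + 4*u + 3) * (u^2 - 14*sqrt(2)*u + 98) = u^4 - 14*sqrt(2)*u^3 + 4*u^3 - 56*sqrt(2)*u^2 + 101*u^2 - 42*sqrt(2)*u + 392*u + 294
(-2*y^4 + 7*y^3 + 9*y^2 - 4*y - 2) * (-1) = 2*y^4 - 7*y^3 - 9*y^2 + 4*y + 2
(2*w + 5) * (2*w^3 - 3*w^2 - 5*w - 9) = 4*w^4 + 4*w^3 - 25*w^2 - 43*w - 45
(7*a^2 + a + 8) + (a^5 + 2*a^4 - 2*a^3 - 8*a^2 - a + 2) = a^5 + 2*a^4 - 2*a^3 - a^2 + 10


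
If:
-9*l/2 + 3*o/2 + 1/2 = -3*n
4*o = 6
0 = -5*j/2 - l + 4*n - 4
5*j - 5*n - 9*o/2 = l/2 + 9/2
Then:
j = 284/15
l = 11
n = 187/12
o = 3/2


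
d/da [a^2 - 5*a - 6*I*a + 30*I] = 2*a - 5 - 6*I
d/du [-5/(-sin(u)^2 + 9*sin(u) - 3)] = 5*(9 - 2*sin(u))*cos(u)/(sin(u)^2 - 9*sin(u) + 3)^2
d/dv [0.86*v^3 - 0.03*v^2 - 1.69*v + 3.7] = 2.58*v^2 - 0.06*v - 1.69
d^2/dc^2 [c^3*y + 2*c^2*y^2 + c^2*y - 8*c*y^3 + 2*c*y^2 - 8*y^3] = 2*y*(3*c + 2*y + 1)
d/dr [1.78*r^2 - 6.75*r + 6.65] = 3.56*r - 6.75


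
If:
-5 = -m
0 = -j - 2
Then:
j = -2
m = 5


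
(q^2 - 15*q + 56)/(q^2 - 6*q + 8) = (q^2 - 15*q + 56)/(q^2 - 6*q + 8)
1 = 1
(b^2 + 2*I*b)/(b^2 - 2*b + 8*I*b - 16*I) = b*(b + 2*I)/(b^2 - 2*b + 8*I*b - 16*I)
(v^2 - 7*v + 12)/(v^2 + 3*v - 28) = (v - 3)/(v + 7)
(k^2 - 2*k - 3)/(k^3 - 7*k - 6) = 1/(k + 2)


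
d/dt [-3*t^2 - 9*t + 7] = -6*t - 9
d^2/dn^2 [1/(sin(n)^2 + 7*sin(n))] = (-4*sin(n) - 21 - 43/sin(n) + 42/sin(n)^2 + 98/sin(n)^3)/(sin(n) + 7)^3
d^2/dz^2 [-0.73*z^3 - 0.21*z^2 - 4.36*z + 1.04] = -4.38*z - 0.42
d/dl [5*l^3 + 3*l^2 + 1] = 3*l*(5*l + 2)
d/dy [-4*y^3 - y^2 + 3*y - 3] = -12*y^2 - 2*y + 3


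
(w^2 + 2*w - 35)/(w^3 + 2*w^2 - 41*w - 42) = (w - 5)/(w^2 - 5*w - 6)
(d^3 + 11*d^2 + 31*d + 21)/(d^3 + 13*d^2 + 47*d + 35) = (d + 3)/(d + 5)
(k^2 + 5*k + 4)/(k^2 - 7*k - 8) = (k + 4)/(k - 8)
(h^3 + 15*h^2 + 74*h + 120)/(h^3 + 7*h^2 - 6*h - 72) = (h + 5)/(h - 3)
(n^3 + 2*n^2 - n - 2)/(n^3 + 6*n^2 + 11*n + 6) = (n - 1)/(n + 3)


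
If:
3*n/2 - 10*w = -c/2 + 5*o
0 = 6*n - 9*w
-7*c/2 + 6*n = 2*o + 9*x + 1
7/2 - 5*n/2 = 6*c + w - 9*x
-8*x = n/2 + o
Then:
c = 1616/3761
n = 8961/26327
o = -16257/52654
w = 5974/26327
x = 456/26327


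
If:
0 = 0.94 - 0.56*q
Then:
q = 1.68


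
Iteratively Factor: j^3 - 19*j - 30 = (j + 3)*(j^2 - 3*j - 10) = (j + 2)*(j + 3)*(j - 5)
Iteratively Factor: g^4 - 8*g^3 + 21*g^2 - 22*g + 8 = (g - 1)*(g^3 - 7*g^2 + 14*g - 8) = (g - 2)*(g - 1)*(g^2 - 5*g + 4) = (g - 4)*(g - 2)*(g - 1)*(g - 1)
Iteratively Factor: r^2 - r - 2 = (r + 1)*(r - 2)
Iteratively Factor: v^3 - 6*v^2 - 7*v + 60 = (v - 5)*(v^2 - v - 12) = (v - 5)*(v + 3)*(v - 4)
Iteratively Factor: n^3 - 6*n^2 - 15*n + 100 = (n - 5)*(n^2 - n - 20) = (n - 5)*(n + 4)*(n - 5)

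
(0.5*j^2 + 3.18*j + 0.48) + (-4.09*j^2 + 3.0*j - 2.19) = -3.59*j^2 + 6.18*j - 1.71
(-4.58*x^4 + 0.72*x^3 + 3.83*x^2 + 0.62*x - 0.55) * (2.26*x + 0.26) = -10.3508*x^5 + 0.4364*x^4 + 8.843*x^3 + 2.397*x^2 - 1.0818*x - 0.143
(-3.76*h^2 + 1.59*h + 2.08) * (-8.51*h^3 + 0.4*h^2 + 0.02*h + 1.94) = 31.9976*h^5 - 15.0349*h^4 - 17.14*h^3 - 6.4306*h^2 + 3.1262*h + 4.0352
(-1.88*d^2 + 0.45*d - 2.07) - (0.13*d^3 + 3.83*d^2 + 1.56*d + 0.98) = -0.13*d^3 - 5.71*d^2 - 1.11*d - 3.05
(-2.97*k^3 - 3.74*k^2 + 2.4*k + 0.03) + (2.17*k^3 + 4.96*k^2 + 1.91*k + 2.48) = -0.8*k^3 + 1.22*k^2 + 4.31*k + 2.51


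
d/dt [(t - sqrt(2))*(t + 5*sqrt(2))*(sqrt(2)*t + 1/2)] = 3*sqrt(2)*t^2 + 17*t - 8*sqrt(2)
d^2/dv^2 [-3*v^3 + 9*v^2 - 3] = 18 - 18*v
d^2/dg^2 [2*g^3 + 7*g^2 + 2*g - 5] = 12*g + 14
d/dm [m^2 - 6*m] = 2*m - 6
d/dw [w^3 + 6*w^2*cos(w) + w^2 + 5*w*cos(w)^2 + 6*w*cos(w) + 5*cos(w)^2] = -6*w^2*sin(w) + 3*w^2 - 6*w*sin(w) - 5*w*sin(2*w) + 12*w*cos(w) + 2*w - 5*sin(2*w) + 5*cos(w)^2 + 6*cos(w)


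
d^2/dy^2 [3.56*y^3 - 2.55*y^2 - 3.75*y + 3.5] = 21.36*y - 5.1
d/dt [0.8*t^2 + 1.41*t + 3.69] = 1.6*t + 1.41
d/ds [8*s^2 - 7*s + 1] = 16*s - 7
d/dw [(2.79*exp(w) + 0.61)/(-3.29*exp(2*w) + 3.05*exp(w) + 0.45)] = (9.1791*exp(2*w) + 4.0138*exp(w) - 0.605)*exp(w)/(10.8241*exp(4*w) - 20.069*exp(3*w) + 6.3415*exp(2*w) + 2.745*exp(w) + 0.2025)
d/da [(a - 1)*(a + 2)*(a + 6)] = 3*a^2 + 14*a + 4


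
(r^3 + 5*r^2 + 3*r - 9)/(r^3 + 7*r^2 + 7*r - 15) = (r + 3)/(r + 5)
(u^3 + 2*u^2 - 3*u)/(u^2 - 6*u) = (u^2 + 2*u - 3)/(u - 6)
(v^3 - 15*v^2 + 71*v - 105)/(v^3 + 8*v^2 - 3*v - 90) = (v^2 - 12*v + 35)/(v^2 + 11*v + 30)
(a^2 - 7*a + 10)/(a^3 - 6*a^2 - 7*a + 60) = (a - 2)/(a^2 - a - 12)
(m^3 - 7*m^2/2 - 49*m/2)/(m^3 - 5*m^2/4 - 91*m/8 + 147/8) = 4*m*(m - 7)/(4*m^2 - 19*m + 21)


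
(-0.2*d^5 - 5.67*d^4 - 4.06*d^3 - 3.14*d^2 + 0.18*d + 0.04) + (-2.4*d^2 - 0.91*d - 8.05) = -0.2*d^5 - 5.67*d^4 - 4.06*d^3 - 5.54*d^2 - 0.73*d - 8.01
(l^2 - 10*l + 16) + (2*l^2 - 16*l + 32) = 3*l^2 - 26*l + 48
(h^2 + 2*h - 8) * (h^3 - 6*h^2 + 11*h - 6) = h^5 - 4*h^4 - 9*h^3 + 64*h^2 - 100*h + 48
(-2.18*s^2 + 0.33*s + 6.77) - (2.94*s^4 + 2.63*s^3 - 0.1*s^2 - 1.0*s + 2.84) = -2.94*s^4 - 2.63*s^3 - 2.08*s^2 + 1.33*s + 3.93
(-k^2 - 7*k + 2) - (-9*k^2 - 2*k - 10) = 8*k^2 - 5*k + 12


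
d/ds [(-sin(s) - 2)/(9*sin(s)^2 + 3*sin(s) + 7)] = (9*sin(s)^2 + 36*sin(s) - 1)*cos(s)/(9*sin(s)^2 + 3*sin(s) + 7)^2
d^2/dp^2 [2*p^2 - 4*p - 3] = 4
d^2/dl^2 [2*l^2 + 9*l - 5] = 4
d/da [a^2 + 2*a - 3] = 2*a + 2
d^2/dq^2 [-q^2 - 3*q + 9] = -2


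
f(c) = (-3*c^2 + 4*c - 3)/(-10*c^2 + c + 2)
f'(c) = (4 - 6*c)/(-10*c^2 + c + 2) + (20*c - 1)*(-3*c^2 + 4*c - 3)/(-10*c^2 + c + 2)^2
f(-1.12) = 0.96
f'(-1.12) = 1.01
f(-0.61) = 2.81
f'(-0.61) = 12.64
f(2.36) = 0.20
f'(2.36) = 0.02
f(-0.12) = -2.03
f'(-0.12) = 6.69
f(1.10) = 0.25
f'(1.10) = -0.29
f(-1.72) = 0.64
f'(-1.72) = 0.28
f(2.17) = 0.20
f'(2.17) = 0.02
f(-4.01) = 0.41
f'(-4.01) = 0.03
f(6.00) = 0.25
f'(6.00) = 0.01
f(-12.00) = 0.33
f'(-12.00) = 0.00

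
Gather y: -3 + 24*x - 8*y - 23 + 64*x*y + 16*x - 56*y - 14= 40*x + y*(64*x - 64) - 40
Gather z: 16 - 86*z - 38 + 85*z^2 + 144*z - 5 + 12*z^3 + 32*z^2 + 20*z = 12*z^3 + 117*z^2 + 78*z - 27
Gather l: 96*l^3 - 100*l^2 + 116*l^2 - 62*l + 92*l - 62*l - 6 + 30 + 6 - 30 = 96*l^3 + 16*l^2 - 32*l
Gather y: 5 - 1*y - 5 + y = 0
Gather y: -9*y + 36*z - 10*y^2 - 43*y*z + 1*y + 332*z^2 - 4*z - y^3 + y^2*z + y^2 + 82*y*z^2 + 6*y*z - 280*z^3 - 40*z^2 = -y^3 + y^2*(z - 9) + y*(82*z^2 - 37*z - 8) - 280*z^3 + 292*z^2 + 32*z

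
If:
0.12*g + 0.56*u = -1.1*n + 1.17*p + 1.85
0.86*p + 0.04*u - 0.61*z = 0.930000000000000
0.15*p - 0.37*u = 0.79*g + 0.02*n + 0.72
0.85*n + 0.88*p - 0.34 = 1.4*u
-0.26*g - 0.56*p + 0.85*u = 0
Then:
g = -0.54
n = 0.00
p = -2.50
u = -1.81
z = -5.17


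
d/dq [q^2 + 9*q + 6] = 2*q + 9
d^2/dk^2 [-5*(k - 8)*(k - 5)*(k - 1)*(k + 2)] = -60*k^2 + 360*k - 250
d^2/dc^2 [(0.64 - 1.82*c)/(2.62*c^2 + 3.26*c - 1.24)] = (-(1.82*c - 0.64)*(5.24*c + 3.26)*(10.48*c + 6.52) + (28.6104*c + 8.5128)*(2.62*c^2 + 3.26*c - 1.24))/(2.62*c^2 + 3.26*c - 1.24)^3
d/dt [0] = 0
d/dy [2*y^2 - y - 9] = 4*y - 1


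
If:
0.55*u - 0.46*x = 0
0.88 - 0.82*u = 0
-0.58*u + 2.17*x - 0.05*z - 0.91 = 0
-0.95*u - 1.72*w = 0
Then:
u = 1.07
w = -0.59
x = 1.28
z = 25.04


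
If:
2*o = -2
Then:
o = -1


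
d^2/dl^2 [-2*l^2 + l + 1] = -4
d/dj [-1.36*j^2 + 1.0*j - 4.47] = 1.0 - 2.72*j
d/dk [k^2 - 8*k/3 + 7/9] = 2*k - 8/3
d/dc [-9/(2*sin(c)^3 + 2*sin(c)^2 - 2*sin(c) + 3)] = 72*(3*sin(c)^2 + 2*sin(c) - 1)*cos(c)/(-4*sin(c)^2 + sin(c) + sin(3*c) - 6)^2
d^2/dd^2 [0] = 0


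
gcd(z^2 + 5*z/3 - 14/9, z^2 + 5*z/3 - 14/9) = z^2 + 5*z/3 - 14/9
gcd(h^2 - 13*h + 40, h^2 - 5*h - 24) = h - 8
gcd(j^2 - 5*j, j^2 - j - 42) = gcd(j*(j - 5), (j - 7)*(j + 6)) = 1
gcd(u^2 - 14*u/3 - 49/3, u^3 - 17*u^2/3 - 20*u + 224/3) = u - 7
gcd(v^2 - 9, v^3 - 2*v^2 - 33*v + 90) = v - 3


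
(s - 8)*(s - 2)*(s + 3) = s^3 - 7*s^2 - 14*s + 48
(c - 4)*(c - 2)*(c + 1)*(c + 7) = c^4 + 2*c^3 - 33*c^2 + 22*c + 56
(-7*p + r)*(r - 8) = -7*p*r + 56*p + r^2 - 8*r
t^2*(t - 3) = t^3 - 3*t^2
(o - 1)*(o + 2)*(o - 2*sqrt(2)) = o^3 - 2*sqrt(2)*o^2 + o^2 - 2*sqrt(2)*o - 2*o + 4*sqrt(2)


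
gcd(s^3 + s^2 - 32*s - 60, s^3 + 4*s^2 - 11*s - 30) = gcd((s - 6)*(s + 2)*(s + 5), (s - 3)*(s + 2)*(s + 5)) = s^2 + 7*s + 10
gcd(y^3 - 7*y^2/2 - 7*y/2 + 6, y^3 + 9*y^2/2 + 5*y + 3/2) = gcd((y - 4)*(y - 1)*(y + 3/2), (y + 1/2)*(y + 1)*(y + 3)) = 1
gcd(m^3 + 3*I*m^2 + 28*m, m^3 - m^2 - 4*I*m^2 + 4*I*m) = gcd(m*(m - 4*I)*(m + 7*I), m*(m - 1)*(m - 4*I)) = m^2 - 4*I*m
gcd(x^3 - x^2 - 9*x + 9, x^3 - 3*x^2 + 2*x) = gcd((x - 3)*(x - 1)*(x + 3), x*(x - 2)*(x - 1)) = x - 1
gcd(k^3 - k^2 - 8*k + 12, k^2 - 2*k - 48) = 1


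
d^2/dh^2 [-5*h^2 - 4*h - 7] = -10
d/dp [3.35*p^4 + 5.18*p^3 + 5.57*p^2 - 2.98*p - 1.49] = 13.4*p^3 + 15.54*p^2 + 11.14*p - 2.98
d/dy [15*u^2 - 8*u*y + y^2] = -8*u + 2*y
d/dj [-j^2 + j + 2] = 1 - 2*j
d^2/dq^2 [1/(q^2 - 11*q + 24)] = 2*(-q^2 + 11*q + (2*q - 11)^2 - 24)/(q^2 - 11*q + 24)^3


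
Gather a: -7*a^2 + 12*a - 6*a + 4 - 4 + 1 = -7*a^2 + 6*a + 1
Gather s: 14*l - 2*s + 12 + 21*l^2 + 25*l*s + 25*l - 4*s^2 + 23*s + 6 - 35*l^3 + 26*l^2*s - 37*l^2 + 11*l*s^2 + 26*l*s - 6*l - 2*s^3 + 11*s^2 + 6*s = -35*l^3 - 16*l^2 + 33*l - 2*s^3 + s^2*(11*l + 7) + s*(26*l^2 + 51*l + 27) + 18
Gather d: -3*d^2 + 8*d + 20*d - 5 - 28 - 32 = -3*d^2 + 28*d - 65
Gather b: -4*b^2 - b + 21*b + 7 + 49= -4*b^2 + 20*b + 56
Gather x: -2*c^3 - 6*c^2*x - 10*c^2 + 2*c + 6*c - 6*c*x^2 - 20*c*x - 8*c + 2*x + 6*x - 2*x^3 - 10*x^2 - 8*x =-2*c^3 - 10*c^2 - 2*x^3 + x^2*(-6*c - 10) + x*(-6*c^2 - 20*c)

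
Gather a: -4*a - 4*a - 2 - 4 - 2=-8*a - 8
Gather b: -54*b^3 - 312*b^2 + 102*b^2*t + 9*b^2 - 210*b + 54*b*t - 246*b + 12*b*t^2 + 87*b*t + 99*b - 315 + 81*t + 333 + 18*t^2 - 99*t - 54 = -54*b^3 + b^2*(102*t - 303) + b*(12*t^2 + 141*t - 357) + 18*t^2 - 18*t - 36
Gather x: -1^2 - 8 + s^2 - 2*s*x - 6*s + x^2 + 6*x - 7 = s^2 - 6*s + x^2 + x*(6 - 2*s) - 16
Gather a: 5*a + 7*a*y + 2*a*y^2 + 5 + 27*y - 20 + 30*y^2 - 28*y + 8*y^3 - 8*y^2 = a*(2*y^2 + 7*y + 5) + 8*y^3 + 22*y^2 - y - 15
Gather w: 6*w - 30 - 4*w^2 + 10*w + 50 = -4*w^2 + 16*w + 20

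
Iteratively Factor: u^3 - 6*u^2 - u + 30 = (u + 2)*(u^2 - 8*u + 15) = (u - 5)*(u + 2)*(u - 3)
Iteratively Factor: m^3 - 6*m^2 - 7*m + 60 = (m - 4)*(m^2 - 2*m - 15) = (m - 5)*(m - 4)*(m + 3)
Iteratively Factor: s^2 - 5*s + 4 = (s - 4)*(s - 1)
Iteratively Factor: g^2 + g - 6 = (g - 2)*(g + 3)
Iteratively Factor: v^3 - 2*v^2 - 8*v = (v)*(v^2 - 2*v - 8) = v*(v + 2)*(v - 4)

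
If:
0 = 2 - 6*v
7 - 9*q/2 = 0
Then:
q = 14/9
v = 1/3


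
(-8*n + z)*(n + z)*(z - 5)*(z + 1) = -8*n^2*z^2 + 32*n^2*z + 40*n^2 - 7*n*z^3 + 28*n*z^2 + 35*n*z + z^4 - 4*z^3 - 5*z^2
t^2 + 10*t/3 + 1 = (t + 1/3)*(t + 3)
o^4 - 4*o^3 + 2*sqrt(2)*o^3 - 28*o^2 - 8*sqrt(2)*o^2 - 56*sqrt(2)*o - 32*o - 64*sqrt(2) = (o - 8)*(o + 2)^2*(o + 2*sqrt(2))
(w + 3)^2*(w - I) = w^3 + 6*w^2 - I*w^2 + 9*w - 6*I*w - 9*I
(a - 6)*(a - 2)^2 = a^3 - 10*a^2 + 28*a - 24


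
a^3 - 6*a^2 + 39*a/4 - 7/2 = (a - 7/2)*(a - 2)*(a - 1/2)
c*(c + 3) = c^2 + 3*c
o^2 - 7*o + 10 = (o - 5)*(o - 2)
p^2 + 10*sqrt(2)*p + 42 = (p + 3*sqrt(2))*(p + 7*sqrt(2))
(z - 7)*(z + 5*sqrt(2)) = z^2 - 7*z + 5*sqrt(2)*z - 35*sqrt(2)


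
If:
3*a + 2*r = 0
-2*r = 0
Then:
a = 0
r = 0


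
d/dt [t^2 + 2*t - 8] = 2*t + 2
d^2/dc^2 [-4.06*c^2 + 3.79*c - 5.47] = -8.12000000000000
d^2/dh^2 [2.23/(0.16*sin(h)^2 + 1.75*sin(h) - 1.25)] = (-0.228352*sin(h)^4 - 1.8732*sin(h)^3 - 8.270847*sin(h)^2 - 1.131725*sin(h) + 14.55075)/(0.16*sin(h)^2 + 1.75*sin(h) - 1.25)^3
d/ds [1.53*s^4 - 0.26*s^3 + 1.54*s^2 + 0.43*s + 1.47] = 6.12*s^3 - 0.78*s^2 + 3.08*s + 0.43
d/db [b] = 1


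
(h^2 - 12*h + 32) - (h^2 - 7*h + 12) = 20 - 5*h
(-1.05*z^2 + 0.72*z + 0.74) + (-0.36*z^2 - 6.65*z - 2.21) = -1.41*z^2 - 5.93*z - 1.47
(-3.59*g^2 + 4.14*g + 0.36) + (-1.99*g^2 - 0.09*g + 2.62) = -5.58*g^2 + 4.05*g + 2.98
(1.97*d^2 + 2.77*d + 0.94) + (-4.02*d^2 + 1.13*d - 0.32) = -2.05*d^2 + 3.9*d + 0.62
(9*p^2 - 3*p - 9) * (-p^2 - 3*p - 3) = -9*p^4 - 24*p^3 - 9*p^2 + 36*p + 27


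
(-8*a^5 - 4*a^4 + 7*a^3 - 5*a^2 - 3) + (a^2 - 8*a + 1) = -8*a^5 - 4*a^4 + 7*a^3 - 4*a^2 - 8*a - 2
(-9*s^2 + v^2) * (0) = 0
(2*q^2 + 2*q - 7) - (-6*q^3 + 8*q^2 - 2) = 6*q^3 - 6*q^2 + 2*q - 5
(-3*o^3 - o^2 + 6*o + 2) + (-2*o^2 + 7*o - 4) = -3*o^3 - 3*o^2 + 13*o - 2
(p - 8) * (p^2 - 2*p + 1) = p^3 - 10*p^2 + 17*p - 8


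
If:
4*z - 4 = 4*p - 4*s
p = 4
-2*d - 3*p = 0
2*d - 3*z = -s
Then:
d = -6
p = 4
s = 27/4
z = -7/4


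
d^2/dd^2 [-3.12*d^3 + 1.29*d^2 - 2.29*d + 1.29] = 2.58 - 18.72*d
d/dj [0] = 0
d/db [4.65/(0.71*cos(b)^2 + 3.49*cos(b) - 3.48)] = (6.603*cos(b) + 16.2285)*sin(b)/(0.71*cos(b)^2 + 3.49*cos(b) - 3.48)^2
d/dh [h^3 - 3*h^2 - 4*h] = 3*h^2 - 6*h - 4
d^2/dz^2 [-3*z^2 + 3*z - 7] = -6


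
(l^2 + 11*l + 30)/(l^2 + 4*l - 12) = (l + 5)/(l - 2)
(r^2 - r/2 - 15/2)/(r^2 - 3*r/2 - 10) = (r - 3)/(r - 4)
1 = 1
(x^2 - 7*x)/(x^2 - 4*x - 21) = x/(x + 3)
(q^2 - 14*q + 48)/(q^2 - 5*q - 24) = (q - 6)/(q + 3)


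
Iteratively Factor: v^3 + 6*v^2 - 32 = (v + 4)*(v^2 + 2*v - 8) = (v + 4)^2*(v - 2)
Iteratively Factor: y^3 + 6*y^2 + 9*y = (y + 3)*(y^2 + 3*y) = (y + 3)^2*(y)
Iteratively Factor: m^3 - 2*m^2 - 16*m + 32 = (m + 4)*(m^2 - 6*m + 8) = (m - 2)*(m + 4)*(m - 4)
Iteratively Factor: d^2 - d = (d)*(d - 1)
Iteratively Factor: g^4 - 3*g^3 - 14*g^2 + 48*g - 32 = (g + 4)*(g^3 - 7*g^2 + 14*g - 8) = (g - 2)*(g + 4)*(g^2 - 5*g + 4) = (g - 4)*(g - 2)*(g + 4)*(g - 1)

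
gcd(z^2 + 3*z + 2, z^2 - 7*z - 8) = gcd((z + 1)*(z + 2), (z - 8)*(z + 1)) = z + 1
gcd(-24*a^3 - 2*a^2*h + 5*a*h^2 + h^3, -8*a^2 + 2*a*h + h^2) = 8*a^2 - 2*a*h - h^2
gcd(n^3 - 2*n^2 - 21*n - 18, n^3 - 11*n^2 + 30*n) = n - 6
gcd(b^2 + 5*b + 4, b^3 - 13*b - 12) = b + 1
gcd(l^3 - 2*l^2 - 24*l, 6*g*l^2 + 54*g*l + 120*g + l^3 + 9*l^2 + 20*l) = l + 4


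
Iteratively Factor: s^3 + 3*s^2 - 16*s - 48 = (s + 3)*(s^2 - 16) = (s + 3)*(s + 4)*(s - 4)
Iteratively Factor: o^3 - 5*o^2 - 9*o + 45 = (o + 3)*(o^2 - 8*o + 15) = (o - 3)*(o + 3)*(o - 5)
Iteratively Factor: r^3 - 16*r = (r - 4)*(r^2 + 4*r) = (r - 4)*(r + 4)*(r)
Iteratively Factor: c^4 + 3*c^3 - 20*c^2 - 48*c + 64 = (c - 4)*(c^3 + 7*c^2 + 8*c - 16) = (c - 4)*(c - 1)*(c^2 + 8*c + 16) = (c - 4)*(c - 1)*(c + 4)*(c + 4)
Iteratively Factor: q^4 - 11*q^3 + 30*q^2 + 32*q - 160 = (q - 5)*(q^3 - 6*q^2 + 32) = (q - 5)*(q + 2)*(q^2 - 8*q + 16) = (q - 5)*(q - 4)*(q + 2)*(q - 4)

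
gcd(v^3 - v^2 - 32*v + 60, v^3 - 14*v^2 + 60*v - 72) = v - 2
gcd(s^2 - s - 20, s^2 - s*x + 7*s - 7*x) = 1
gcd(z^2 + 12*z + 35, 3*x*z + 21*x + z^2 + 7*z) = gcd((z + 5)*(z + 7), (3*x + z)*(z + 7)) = z + 7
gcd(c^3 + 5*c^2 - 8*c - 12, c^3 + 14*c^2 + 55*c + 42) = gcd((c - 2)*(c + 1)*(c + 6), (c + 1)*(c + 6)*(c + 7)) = c^2 + 7*c + 6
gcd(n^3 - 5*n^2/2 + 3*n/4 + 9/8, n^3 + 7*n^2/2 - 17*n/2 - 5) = n + 1/2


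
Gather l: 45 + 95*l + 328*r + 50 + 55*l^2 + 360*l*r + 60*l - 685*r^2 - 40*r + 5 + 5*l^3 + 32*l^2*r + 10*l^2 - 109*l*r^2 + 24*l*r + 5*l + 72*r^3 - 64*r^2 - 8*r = 5*l^3 + l^2*(32*r + 65) + l*(-109*r^2 + 384*r + 160) + 72*r^3 - 749*r^2 + 280*r + 100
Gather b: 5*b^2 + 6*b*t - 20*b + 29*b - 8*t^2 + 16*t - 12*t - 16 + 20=5*b^2 + b*(6*t + 9) - 8*t^2 + 4*t + 4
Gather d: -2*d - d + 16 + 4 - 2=18 - 3*d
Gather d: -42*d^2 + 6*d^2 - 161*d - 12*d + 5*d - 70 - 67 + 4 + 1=-36*d^2 - 168*d - 132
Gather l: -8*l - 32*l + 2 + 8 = 10 - 40*l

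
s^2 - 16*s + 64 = (s - 8)^2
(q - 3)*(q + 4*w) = q^2 + 4*q*w - 3*q - 12*w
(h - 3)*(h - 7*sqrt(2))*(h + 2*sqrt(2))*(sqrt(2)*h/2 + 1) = sqrt(2)*h^4/2 - 4*h^3 - 3*sqrt(2)*h^3/2 - 19*sqrt(2)*h^2 + 12*h^2 - 28*h + 57*sqrt(2)*h + 84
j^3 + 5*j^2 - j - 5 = (j - 1)*(j + 1)*(j + 5)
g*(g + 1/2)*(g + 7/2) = g^3 + 4*g^2 + 7*g/4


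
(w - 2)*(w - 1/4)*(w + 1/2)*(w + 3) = w^4 + 5*w^3/4 - 47*w^2/8 - 13*w/8 + 3/4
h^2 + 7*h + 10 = (h + 2)*(h + 5)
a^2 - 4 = (a - 2)*(a + 2)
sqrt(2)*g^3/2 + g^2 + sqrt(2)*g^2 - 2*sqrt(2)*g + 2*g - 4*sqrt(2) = (g - sqrt(2))*(g + 2*sqrt(2))*(sqrt(2)*g/2 + sqrt(2))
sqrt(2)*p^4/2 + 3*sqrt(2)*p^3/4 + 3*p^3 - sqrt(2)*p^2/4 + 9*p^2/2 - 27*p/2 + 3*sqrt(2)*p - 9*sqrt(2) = (p - 3/2)*(p + 3)*(p + 2*sqrt(2))*(sqrt(2)*p/2 + 1)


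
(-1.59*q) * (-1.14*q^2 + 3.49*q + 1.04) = 1.8126*q^3 - 5.5491*q^2 - 1.6536*q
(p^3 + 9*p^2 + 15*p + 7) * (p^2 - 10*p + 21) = p^5 - p^4 - 54*p^3 + 46*p^2 + 245*p + 147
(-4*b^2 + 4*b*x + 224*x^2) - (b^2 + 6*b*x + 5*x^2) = -5*b^2 - 2*b*x + 219*x^2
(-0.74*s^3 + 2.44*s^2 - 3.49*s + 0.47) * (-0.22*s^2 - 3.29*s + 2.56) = 0.1628*s^5 + 1.8978*s^4 - 9.1542*s^3 + 17.6251*s^2 - 10.4807*s + 1.2032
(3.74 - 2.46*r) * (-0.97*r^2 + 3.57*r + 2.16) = 2.3862*r^3 - 12.41*r^2 + 8.0382*r + 8.0784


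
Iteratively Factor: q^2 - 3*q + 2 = (q - 1)*(q - 2)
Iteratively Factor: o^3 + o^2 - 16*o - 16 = (o + 4)*(o^2 - 3*o - 4) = (o - 4)*(o + 4)*(o + 1)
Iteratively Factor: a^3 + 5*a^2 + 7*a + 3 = (a + 3)*(a^2 + 2*a + 1) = (a + 1)*(a + 3)*(a + 1)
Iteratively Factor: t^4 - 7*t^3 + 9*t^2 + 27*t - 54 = (t - 3)*(t^3 - 4*t^2 - 3*t + 18) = (t - 3)^2*(t^2 - t - 6) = (t - 3)^2*(t + 2)*(t - 3)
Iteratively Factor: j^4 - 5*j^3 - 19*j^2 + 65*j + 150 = (j - 5)*(j^3 - 19*j - 30) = (j - 5)*(j + 3)*(j^2 - 3*j - 10) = (j - 5)^2*(j + 3)*(j + 2)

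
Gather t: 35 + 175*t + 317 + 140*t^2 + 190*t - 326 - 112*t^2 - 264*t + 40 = 28*t^2 + 101*t + 66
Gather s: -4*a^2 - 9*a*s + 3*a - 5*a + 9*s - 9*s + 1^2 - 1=-4*a^2 - 9*a*s - 2*a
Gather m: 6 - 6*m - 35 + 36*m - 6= 30*m - 35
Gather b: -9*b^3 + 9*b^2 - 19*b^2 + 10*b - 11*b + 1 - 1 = -9*b^3 - 10*b^2 - b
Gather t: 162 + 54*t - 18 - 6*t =48*t + 144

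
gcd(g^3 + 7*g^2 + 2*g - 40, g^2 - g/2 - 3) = g - 2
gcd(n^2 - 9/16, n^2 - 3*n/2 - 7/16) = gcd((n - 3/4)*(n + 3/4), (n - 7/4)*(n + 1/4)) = 1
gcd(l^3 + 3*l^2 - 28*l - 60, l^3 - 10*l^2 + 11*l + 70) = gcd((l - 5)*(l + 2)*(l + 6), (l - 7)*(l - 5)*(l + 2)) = l^2 - 3*l - 10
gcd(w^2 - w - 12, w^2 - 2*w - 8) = w - 4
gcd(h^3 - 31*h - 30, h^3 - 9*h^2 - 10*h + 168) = h - 6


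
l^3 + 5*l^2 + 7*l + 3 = (l + 1)^2*(l + 3)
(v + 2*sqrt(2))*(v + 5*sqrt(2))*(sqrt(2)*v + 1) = sqrt(2)*v^3 + 15*v^2 + 27*sqrt(2)*v + 20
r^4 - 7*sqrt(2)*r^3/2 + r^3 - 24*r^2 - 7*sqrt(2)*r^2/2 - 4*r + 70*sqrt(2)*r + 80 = (r - 4)*(r + 5)*(r - 4*sqrt(2))*(r + sqrt(2)/2)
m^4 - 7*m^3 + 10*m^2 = m^2*(m - 5)*(m - 2)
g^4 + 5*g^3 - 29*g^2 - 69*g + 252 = (g - 3)^2*(g + 4)*(g + 7)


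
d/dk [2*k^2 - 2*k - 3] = 4*k - 2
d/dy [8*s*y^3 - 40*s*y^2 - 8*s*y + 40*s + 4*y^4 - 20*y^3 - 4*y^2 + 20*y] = 24*s*y^2 - 80*s*y - 8*s + 16*y^3 - 60*y^2 - 8*y + 20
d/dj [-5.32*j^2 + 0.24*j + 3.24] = 0.24 - 10.64*j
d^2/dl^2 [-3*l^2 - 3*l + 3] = -6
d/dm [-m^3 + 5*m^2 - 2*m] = -3*m^2 + 10*m - 2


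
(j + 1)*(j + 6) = j^2 + 7*j + 6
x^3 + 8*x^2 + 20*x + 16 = (x + 2)^2*(x + 4)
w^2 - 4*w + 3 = (w - 3)*(w - 1)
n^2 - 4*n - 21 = (n - 7)*(n + 3)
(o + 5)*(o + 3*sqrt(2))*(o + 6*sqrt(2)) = o^3 + 5*o^2 + 9*sqrt(2)*o^2 + 36*o + 45*sqrt(2)*o + 180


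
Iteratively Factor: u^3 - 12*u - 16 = (u + 2)*(u^2 - 2*u - 8) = (u - 4)*(u + 2)*(u + 2)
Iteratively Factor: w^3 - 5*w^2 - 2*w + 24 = (w - 4)*(w^2 - w - 6) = (w - 4)*(w + 2)*(w - 3)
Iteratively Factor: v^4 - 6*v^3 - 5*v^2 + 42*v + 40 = (v - 5)*(v^3 - v^2 - 10*v - 8) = (v - 5)*(v - 4)*(v^2 + 3*v + 2) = (v - 5)*(v - 4)*(v + 2)*(v + 1)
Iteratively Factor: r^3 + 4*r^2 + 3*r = (r + 3)*(r^2 + r) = (r + 1)*(r + 3)*(r)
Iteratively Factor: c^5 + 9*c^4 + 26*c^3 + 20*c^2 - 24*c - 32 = (c + 4)*(c^4 + 5*c^3 + 6*c^2 - 4*c - 8) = (c + 2)*(c + 4)*(c^3 + 3*c^2 - 4) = (c + 2)^2*(c + 4)*(c^2 + c - 2) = (c - 1)*(c + 2)^2*(c + 4)*(c + 2)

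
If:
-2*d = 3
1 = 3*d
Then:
No Solution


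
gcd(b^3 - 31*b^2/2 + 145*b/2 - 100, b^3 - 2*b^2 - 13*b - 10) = b - 5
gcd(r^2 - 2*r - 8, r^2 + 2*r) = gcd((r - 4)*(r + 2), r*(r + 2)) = r + 2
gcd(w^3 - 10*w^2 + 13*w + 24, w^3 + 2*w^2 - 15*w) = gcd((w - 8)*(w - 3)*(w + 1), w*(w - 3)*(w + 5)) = w - 3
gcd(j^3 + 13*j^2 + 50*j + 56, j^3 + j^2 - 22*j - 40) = j^2 + 6*j + 8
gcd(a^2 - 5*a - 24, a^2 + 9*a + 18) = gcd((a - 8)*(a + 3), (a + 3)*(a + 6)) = a + 3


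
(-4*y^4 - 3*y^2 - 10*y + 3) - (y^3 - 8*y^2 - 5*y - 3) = -4*y^4 - y^3 + 5*y^2 - 5*y + 6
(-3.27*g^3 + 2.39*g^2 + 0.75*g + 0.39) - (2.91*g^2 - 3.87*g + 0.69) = -3.27*g^3 - 0.52*g^2 + 4.62*g - 0.3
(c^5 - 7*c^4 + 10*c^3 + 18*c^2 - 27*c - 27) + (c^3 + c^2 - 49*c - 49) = c^5 - 7*c^4 + 11*c^3 + 19*c^2 - 76*c - 76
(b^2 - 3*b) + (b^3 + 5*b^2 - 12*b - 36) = b^3 + 6*b^2 - 15*b - 36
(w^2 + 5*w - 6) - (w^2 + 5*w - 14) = 8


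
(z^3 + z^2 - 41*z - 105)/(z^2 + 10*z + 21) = (z^2 - 2*z - 35)/(z + 7)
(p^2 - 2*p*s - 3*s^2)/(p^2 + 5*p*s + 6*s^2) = (p^2 - 2*p*s - 3*s^2)/(p^2 + 5*p*s + 6*s^2)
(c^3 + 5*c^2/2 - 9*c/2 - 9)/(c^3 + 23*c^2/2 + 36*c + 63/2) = (c - 2)/(c + 7)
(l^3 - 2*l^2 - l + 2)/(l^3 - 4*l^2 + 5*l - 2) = (l + 1)/(l - 1)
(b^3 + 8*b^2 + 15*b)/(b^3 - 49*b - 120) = b/(b - 8)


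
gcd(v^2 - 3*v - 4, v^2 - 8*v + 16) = v - 4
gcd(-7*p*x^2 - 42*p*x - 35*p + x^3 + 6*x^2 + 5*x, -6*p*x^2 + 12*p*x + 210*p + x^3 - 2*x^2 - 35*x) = x + 5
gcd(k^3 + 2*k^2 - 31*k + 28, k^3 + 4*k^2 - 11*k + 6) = k - 1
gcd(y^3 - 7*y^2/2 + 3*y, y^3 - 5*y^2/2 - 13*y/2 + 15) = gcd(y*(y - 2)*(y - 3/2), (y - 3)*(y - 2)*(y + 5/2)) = y - 2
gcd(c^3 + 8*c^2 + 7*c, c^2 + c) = c^2 + c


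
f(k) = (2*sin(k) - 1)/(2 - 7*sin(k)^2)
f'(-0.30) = 4.64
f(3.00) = -0.39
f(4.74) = 0.60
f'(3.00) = -0.66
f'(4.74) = 0.04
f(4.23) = 0.79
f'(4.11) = -1.87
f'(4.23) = -1.04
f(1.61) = -0.20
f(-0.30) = -1.15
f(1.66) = -0.20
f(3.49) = -1.42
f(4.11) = 0.96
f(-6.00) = -0.30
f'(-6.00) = 0.54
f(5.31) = 0.95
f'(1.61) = -0.01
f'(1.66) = -0.01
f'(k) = 2*cos(k)/(2 - 7*sin(k)^2) + 14*(2*sin(k) - 1)*sin(k)*cos(k)/(2 - 7*sin(k)^2)^2 = 2*(7*sin(k)^2 - 7*sin(k) + 2)*cos(k)/(7*sin(k)^2 - 2)^2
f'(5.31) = 1.83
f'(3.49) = -6.98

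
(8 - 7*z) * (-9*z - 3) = 63*z^2 - 51*z - 24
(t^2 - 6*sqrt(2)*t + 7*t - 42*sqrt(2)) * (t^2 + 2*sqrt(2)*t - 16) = t^4 - 4*sqrt(2)*t^3 + 7*t^3 - 40*t^2 - 28*sqrt(2)*t^2 - 280*t + 96*sqrt(2)*t + 672*sqrt(2)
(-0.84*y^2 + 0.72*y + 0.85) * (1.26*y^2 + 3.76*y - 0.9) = -1.0584*y^4 - 2.2512*y^3 + 4.5342*y^2 + 2.548*y - 0.765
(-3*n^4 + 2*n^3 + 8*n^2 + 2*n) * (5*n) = -15*n^5 + 10*n^4 + 40*n^3 + 10*n^2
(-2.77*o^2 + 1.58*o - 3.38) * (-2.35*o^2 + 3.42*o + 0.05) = 6.5095*o^4 - 13.1864*o^3 + 13.2081*o^2 - 11.4806*o - 0.169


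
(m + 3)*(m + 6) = m^2 + 9*m + 18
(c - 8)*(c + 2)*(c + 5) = c^3 - c^2 - 46*c - 80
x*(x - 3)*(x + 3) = x^3 - 9*x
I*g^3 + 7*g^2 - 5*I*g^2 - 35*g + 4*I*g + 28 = (g - 4)*(g - 7*I)*(I*g - I)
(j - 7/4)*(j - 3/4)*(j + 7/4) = j^3 - 3*j^2/4 - 49*j/16 + 147/64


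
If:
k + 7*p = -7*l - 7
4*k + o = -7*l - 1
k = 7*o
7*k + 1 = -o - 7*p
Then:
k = 35/72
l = -31/72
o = 5/72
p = -23/36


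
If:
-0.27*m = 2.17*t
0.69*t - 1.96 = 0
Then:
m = -22.83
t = 2.84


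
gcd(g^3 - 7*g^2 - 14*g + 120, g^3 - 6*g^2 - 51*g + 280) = g - 5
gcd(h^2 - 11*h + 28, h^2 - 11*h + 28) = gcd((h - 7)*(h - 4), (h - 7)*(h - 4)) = h^2 - 11*h + 28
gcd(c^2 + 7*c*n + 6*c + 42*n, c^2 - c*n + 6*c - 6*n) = c + 6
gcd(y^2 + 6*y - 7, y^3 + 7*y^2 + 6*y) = 1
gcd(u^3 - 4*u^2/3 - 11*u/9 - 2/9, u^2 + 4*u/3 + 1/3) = u + 1/3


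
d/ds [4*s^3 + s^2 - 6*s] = 12*s^2 + 2*s - 6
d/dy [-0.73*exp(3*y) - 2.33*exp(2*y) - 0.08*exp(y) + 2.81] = (-2.19*exp(2*y) - 4.66*exp(y) - 0.08)*exp(y)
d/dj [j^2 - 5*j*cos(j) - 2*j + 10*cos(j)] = 5*j*sin(j) + 2*j - 10*sin(j) - 5*cos(j) - 2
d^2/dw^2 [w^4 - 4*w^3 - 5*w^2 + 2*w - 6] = 12*w^2 - 24*w - 10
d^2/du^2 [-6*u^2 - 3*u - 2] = -12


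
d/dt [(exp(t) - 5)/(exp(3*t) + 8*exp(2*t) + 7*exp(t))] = (-2*exp(3*t) + 7*exp(2*t) + 80*exp(t) + 35)*exp(-t)/(exp(4*t) + 16*exp(3*t) + 78*exp(2*t) + 112*exp(t) + 49)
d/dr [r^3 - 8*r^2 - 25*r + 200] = 3*r^2 - 16*r - 25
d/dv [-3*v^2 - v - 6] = -6*v - 1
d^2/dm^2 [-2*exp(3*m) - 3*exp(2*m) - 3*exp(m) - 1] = (-18*exp(2*m) - 12*exp(m) - 3)*exp(m)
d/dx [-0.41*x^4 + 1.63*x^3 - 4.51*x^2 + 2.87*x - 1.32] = -1.64*x^3 + 4.89*x^2 - 9.02*x + 2.87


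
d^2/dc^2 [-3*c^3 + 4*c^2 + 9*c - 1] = 8 - 18*c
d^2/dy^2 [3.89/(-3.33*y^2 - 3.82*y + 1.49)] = (86.271642*y^2 + 98.966268*y - 3.89*(6.66*y + 3.82)*(13.32*y + 7.64) - 38.602026)/(3.33*y^2 + 3.82*y - 1.49)^3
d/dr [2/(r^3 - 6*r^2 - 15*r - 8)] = 6*(-r^2 + 4*r + 5)/(-r^3 + 6*r^2 + 15*r + 8)^2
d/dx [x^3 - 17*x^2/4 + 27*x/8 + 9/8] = 3*x^2 - 17*x/2 + 27/8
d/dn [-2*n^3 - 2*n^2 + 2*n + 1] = -6*n^2 - 4*n + 2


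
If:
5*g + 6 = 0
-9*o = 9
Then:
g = -6/5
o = -1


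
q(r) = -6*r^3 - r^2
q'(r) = -18*r^2 - 2*r = 2*r*(-9*r - 1)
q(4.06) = -418.02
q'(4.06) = -304.82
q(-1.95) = 40.69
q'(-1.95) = -64.54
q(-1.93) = 39.41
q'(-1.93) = -63.19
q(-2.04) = 46.78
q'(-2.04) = -70.83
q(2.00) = -52.00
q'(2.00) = -76.00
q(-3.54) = 253.64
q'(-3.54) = -218.49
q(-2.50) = 87.50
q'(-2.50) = -107.50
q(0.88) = -4.86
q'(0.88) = -15.70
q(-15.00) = 20025.00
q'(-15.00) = -4020.00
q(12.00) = -10512.00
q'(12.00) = -2616.00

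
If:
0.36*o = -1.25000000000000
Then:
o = -3.47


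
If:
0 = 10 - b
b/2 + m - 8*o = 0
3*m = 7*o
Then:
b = 10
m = 35/17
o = 15/17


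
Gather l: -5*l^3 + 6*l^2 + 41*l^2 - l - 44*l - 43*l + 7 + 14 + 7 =-5*l^3 + 47*l^2 - 88*l + 28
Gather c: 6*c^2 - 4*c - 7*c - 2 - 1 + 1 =6*c^2 - 11*c - 2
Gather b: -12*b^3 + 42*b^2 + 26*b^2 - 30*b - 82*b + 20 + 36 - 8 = -12*b^3 + 68*b^2 - 112*b + 48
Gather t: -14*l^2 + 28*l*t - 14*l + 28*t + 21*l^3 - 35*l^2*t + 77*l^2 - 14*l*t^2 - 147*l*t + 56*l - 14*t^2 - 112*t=21*l^3 + 63*l^2 + 42*l + t^2*(-14*l - 14) + t*(-35*l^2 - 119*l - 84)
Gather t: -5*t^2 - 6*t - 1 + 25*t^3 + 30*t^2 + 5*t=25*t^3 + 25*t^2 - t - 1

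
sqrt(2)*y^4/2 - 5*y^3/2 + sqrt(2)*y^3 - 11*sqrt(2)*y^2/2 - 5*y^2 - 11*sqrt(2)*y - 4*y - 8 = (y + 2)*(y - 4*sqrt(2))*(y + sqrt(2))*(sqrt(2)*y/2 + 1/2)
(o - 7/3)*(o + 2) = o^2 - o/3 - 14/3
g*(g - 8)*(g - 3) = g^3 - 11*g^2 + 24*g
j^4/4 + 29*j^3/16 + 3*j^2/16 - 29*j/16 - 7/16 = (j/4 + 1/4)*(j - 1)*(j + 1/4)*(j + 7)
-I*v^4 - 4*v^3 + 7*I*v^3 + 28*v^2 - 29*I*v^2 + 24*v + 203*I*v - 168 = (v - 7)*(v - 8*I)*(v + 3*I)*(-I*v + 1)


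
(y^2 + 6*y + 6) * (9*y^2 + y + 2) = 9*y^4 + 55*y^3 + 62*y^2 + 18*y + 12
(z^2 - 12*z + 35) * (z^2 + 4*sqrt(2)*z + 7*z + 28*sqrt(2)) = z^4 - 5*z^3 + 4*sqrt(2)*z^3 - 49*z^2 - 20*sqrt(2)*z^2 - 196*sqrt(2)*z + 245*z + 980*sqrt(2)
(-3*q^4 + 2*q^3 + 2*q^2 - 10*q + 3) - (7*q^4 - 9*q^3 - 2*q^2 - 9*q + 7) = -10*q^4 + 11*q^3 + 4*q^2 - q - 4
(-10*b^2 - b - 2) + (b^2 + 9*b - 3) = -9*b^2 + 8*b - 5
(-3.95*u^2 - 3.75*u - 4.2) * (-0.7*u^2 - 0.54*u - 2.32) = 2.765*u^4 + 4.758*u^3 + 14.129*u^2 + 10.968*u + 9.744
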